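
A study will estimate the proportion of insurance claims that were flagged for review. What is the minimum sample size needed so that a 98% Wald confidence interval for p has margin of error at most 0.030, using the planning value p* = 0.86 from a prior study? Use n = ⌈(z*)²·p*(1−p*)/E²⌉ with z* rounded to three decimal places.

n = 724

For 98% confidence, z* = 2.326.
p*(1−p*) = 0.86·0.14 = 0.1204.
(z*)²·p*(1−p*)/E² = 5.410276·0.1204/0.000900 = 723.775.
⌈723.775⌉ = 724.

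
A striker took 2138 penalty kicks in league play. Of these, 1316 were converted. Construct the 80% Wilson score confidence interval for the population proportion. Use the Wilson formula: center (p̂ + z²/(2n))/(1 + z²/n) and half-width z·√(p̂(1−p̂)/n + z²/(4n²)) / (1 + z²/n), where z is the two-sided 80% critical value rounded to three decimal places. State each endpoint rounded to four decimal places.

(0.6020, 0.6289)

Here p̂ = 1316/2138 = 0.61553 and z = 1.282 (z² = 1.643524).
1 + z²/n = 1.000769.
Adjusted center: (0.61553 + z²/(2n))/1.000769 = 0.61544.
Radicand: p̂(1−p̂)/n + z²/(4n²) = 0.000110689 + 0.000000090 = 0.000110779.
Half-width = z·√(radicand)/denom = 1.282·0.010525/1.000769 = 0.01348.
Interval: 0.61544 ± 0.01348 → (0.6020, 0.6289).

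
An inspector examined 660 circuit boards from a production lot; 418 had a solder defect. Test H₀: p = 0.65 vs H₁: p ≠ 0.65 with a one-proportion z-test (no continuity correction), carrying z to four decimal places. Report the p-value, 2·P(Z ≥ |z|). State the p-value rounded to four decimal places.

p̂ = 418/660 = 0.63333.
SE₀ = √(0.65·0.35/660) = 0.018566.
z = (p̂ − p₀)/SE = (418/660 − 0.65)/0.018566 ≈ -0.8977.
p-value = 2·P(Z ≥ |z|) with z = -0.8977 → 0.3693.

p-value = 0.3693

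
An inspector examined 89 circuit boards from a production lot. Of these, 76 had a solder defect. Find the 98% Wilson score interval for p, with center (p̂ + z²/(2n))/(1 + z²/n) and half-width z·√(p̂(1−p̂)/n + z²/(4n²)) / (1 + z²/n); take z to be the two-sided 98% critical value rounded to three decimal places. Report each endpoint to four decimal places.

Here p̂ = 76/89 = 0.85393 and z = 2.326 (z² = 5.410276).
1 + z²/n = 1.060790.
Center = (0.85393 + 0.030395)/1.060790 = 0.83365.
Radicand: p̂(1−p̂)/n + z²/(4n²) = 0.001401480 + 0.000170757 = 0.001572237.
Half-width = 2.326·√0.001572237/1.060790 = 0.08694.
CI: 0.83365 ± 0.08694 = (0.7467, 0.9206).

(0.7467, 0.9206)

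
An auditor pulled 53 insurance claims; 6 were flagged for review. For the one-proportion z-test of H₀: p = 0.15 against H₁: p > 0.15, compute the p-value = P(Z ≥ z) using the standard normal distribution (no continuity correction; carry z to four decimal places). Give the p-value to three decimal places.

Sample proportion p̂ = 6/53 = 0.11321.
SE₀ = √(0.15·0.85/53) = 0.049048.
z = (p̂ − p₀)/SE = (6/53 − 0.15)/0.049048 ≈ -0.7501.
p-value = P(Z ≥ z) with z = -0.7501 → 0.773.

p-value = 0.773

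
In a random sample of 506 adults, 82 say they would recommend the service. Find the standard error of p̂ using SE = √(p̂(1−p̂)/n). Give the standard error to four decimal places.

The sample proportion is 82/506 = 0.16206.
p̂(1−p̂) = 0.135797.
SE = √(0.135797/506) = √0.000268374 = 0.0164.

SE = 0.0164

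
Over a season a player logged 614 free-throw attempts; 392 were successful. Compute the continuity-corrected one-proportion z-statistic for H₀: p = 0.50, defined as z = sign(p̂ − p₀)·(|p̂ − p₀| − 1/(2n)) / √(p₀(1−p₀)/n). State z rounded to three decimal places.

The sample proportion is 392/614 = 0.63844. p̂ − p₀ = 0.138436.
Continuity correction 1/(2n) = 1/1228 = 0.000814.
Corrected numerator: |0.138436| − 0.000814 = 0.137622.
SE₀ = √(0.50·0.50/614) = 0.020178.
z = (+)0.137622/0.020178 = 6.820.

z = 6.820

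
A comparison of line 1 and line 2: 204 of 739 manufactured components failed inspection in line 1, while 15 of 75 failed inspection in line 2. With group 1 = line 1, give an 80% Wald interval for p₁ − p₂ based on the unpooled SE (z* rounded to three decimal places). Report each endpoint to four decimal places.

p̂₁ = 204/739 = 0.27605, p̂₂ = 15/75 = 0.20000; p̂₁ − p̂₂ = 0.07605.
Unpooled SE = √(p̂₁(1−p̂₁)/n₁ + p̂₂(1−p̂₂)/n₂) = √(0.000270427 + 0.002133333) = 0.049028.
For 80% confidence, z* = 1.282. Margin of error = 0.06285.
CI: 0.07605 ± 0.06285 = (0.0132, 0.1389).

(0.0132, 0.1389)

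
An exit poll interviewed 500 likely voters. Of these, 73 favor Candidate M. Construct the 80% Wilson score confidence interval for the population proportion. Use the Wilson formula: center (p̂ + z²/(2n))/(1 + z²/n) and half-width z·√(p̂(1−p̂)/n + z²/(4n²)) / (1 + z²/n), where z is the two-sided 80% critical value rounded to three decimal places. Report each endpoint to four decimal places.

(0.1269, 0.1674)

p̂ = 73/500 = 0.14600; z = 1.282, so z² = 1.643524.
1 + z²/n = 1.003287.
Center = (0.14600 + 0.001644)/1.003287 = 0.14716.
Radicand: p̂(1−p̂)/n + z²/(4n²) = 0.000249368 + 0.000001644 = 0.000251012.
Half-width = z·√(radicand)/denom = 1.282·0.015843/1.003287 = 0.02024.
Interval: 0.14716 ± 0.02024 → (0.1269, 0.1674).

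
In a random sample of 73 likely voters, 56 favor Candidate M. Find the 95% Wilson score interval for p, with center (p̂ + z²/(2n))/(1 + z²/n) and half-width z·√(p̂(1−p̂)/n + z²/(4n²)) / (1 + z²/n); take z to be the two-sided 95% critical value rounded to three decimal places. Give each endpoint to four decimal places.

p̂ = 56/73 = 0.76712; z = 1.960, so z² = 3.841600.
1 + z²/n = 1.052625.
Adjusted center: (0.76712 + z²/(2n))/1.052625 = 0.75377.
Radicand: p̂(1−p̂)/n + z²/(4n²) = 0.002447194 + 0.000180221 = 0.002627415.
Half-width = 1.960·√0.002627415/1.052625 = 0.09544.
Interval: 0.75377 ± 0.09544 → (0.6583, 0.8492).

(0.6583, 0.8492)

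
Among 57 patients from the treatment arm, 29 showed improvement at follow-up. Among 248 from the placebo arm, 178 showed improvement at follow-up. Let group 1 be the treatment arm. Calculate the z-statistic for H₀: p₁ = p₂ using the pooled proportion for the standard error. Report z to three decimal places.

Sample proportions: p̂₁ = 29/57 = 0.50877 and p̂₂ = 178/248 = 0.71774.
Pooling: p̂ = 207/305 = 0.67869.
Pooled SE = √[0.2180704·0.02157612] ≈ 0.068594.
z = -0.20897/0.068594 = -3.046.

z = -3.046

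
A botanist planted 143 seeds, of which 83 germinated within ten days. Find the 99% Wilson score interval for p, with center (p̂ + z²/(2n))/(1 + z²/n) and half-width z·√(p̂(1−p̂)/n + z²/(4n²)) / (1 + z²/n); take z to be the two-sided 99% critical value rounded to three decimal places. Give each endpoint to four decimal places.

Here p̂ = 83/143 = 0.58042 and z = 2.576 (z² = 6.635776).
1 + z²/n = 1.046404.
Adjusted center: (0.58042 + z²/(2n))/1.046404 = 0.57685.
Radicand: p̂(1−p̂)/n + z²/(4n²) = 0.001703026 + 0.000081126 = 0.001784152.
Half-width = z·√(radicand)/denom = 2.576·0.042239/1.046404 = 0.10398.
So the interval runs from 0.4729 to 0.6808.

(0.4729, 0.6808)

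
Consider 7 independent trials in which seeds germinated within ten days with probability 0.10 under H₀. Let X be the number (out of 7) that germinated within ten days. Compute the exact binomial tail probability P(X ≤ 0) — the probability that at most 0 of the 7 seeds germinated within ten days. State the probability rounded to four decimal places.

P = 0.4783

X is binomial with n = 7 and p = 0.10.
P(X ≤ 0) = C(7,0)·0.10^0·0.90^7.
= 0.478297 = 0.4783.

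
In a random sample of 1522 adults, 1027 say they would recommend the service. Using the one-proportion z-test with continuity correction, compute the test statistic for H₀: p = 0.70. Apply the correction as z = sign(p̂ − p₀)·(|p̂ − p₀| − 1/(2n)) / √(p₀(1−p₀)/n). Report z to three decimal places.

p̂ = 1027/1522 = 0.67477. p̂ − p₀ = -0.025230.
Continuity correction 1/(2n) = 1/3044 = 0.000329.
Corrected numerator: |-0.025230| − 0.000329 = 0.024901.
Under H₀, SE = √(p₀(1−p₀)/n) = √(0.70·0.30/1522) = √0.000137976 = 0.011746.
z = −0.024901/0.011746 = -2.120.

z = -2.120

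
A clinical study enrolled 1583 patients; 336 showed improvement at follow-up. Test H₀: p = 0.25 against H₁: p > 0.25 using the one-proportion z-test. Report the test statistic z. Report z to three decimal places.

z = -3.468

With x = 336 successes in n = 1583, p̂ = 0.21226.
Null standard error: √(0.25·0.75/1583) = √0.000118446 = 0.010883.
z = (0.21226 − 0.25)/0.010883 = -0.03774/0.010883 = -3.468.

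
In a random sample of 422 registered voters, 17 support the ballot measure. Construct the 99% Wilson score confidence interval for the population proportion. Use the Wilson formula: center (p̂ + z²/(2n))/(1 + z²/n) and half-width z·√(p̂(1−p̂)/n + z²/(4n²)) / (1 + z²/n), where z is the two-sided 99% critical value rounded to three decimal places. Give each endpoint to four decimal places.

(0.0219, 0.0729)

p̂ = 17/422 = 0.04028; z = 2.576, so z² = 6.635776.
Denominator 1 + z²/n = 1 + 6.635776/422 = 1.015725.
Center = (0.04028 + 0.007862)/1.015725 = 0.04740.
Radicand: p̂(1−p̂)/n + z²/(4n²) = 0.000091615 + 0.000009316 = 0.000100931.
Half-width = 2.576·√0.000100931/1.015725 = 0.02548.
Interval: 0.04740 ± 0.02548 → (0.0219, 0.0729).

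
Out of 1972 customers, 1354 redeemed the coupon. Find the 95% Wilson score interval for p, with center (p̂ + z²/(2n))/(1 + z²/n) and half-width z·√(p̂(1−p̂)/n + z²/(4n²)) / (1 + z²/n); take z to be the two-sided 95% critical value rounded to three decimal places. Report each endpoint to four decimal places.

(0.6658, 0.7067)

Here p̂ = 1354/1972 = 0.68661 and z = 1.960 (z² = 3.841600).
Denominator 1 + z²/n = 1 + 3.841600/1972 = 1.001948.
Center = (0.68661 + 0.000974)/1.001948 = 0.68625.
Radicand: p̂(1−p̂)/n + z²/(4n²) = 0.000109115 + 0.000000247 = 0.000109362.
Half-width = 1.960·√0.000109362/1.001948 = 0.02046.
So the interval runs from 0.6658 to 0.7067.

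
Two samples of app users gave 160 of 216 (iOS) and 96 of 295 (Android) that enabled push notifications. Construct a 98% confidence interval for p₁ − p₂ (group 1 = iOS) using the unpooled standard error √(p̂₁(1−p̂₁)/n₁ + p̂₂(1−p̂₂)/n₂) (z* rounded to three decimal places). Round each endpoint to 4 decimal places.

(0.3213, 0.5093)

p̂₁ = 0.74074, p̂₂ = 0.32542, so the observed difference is 0.41532.
SE = √(0.000889092 + 0.000744146) = √0.001633238 = 0.040413.
The 98% critical value is z* = 2.326. Margin = 2.326·0.040413 = 0.09400.
CI: 0.41532 ± 0.09400 = (0.3213, 0.5093).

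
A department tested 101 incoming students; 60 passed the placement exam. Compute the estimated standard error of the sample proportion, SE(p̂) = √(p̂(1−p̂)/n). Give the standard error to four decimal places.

Sample proportion p̂ = 60/101 = 0.59406.
p̂(1−p̂) = 0.59406·0.40594 = 0.241153.
Dividing by n and taking the root: √0.002387653 = 0.0489.

SE = 0.0489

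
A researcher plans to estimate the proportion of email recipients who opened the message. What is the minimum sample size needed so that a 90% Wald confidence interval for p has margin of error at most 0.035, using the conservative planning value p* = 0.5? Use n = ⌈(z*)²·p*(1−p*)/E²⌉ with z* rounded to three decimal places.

z* = 1.645 at the 90% level.
p*(1−p*) = 0.2500.
(z*)²·p*(1−p*)/E² = 2.706025·0.2500/0.001225 = 552.250.
Rounding up, n = 553.

n = 553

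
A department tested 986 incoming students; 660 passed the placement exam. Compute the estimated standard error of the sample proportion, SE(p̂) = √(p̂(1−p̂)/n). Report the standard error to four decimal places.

SE = 0.0150

The sample proportion is 660/986 = 0.66937.
p̂(1−p̂) = 0.66937·0.33063 = 0.221314.
SE = √(0.221314/986) = √0.000224456 = 0.0150.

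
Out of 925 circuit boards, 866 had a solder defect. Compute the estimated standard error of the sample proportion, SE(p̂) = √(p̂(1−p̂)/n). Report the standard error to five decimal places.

SE = 0.00803

The sample proportion is 866/925 = 0.93622.
p̂(1−p̂) = 0.93622·0.06378 = 0.059712.
SE = √(0.059712/925) = 0.00803.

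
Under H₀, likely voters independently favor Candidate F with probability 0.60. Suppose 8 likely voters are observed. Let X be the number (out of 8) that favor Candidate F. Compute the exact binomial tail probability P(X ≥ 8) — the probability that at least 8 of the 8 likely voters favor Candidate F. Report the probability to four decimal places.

X is binomial with n = 8 and p = 0.60.
P(X ≥ 8) = C(8,8)·0.60^8·0.40^0.
= 0.016796 = 0.0168.

P = 0.0168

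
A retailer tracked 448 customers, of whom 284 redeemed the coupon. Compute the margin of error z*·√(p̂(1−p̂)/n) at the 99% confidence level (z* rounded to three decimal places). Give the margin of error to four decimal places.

ME = 0.0586

With x = 284 successes in n = 448, p̂ = 0.63393.
Standard error of p̂: √(0.232063/448) = √0.000517998 = 0.022760.
For 99% confidence, z* = 2.576.
Margin of error = z*·SE = 2.576 × 0.022760 = 0.0586.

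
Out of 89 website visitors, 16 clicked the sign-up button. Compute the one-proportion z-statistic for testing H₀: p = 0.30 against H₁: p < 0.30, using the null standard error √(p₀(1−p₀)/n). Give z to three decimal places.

With x = 16 successes in n = 89, p̂ = 0.17978.
SE₀ = √(0.30·0.70/89) = 0.048575.
z = (0.17978 − 0.30)/0.048575 = -0.12022/0.048575 = -2.475.

z = -2.475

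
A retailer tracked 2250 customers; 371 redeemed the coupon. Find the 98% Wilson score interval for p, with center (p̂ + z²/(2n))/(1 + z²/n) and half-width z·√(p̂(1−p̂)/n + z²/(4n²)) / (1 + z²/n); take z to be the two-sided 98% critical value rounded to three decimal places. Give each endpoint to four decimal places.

p̂ = 371/2250 = 0.16489; z = 2.326, so z² = 5.410276.
Denominator 1 + z²/n = 1 + 5.410276/2250 = 1.002405.
Adjusted center: (0.16489 + z²/(2n))/1.002405 = 0.16569.
Radicand: p̂(1−p̂)/n + z²/(4n²) = 0.000061200 + 0.000000267 = 0.000061467.
Half-width = 2.326·√0.000061467/1.002405 = 0.01819.
CI: 0.16569 ± 0.01819 = (0.1475, 0.1839).

(0.1475, 0.1839)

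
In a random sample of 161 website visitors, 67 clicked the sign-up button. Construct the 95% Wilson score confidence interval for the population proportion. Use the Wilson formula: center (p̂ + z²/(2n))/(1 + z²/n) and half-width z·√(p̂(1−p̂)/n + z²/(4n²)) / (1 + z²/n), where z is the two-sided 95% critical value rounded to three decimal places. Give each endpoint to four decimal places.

(0.3428, 0.4934)

p̂ = 67/161 = 0.41615; z = 1.960, so z² = 3.841600.
1 + z²/n = 1.023861.
Center = (0.41615 + 0.011930)/1.023861 = 0.41810.
Radicand: p̂(1−p̂)/n + z²/(4n²) = 0.001509124 + 0.000037051 = 0.001546175.
Half-width = 1.960·√0.001546175/1.023861 = 0.07527.
Interval: 0.41810 ± 0.07527 → (0.3428, 0.4934).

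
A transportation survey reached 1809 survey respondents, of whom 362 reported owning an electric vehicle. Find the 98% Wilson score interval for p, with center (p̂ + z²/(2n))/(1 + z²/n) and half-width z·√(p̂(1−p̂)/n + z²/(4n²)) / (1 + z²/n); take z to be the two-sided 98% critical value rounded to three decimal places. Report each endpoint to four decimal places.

p̂ = 362/1809 = 0.20011; z = 2.326, so z² = 5.410276.
1 + z²/n = 1.002991.
Adjusted center: (0.20011 + z²/(2n))/1.002991 = 0.20100.
Radicand: p̂(1−p̂)/n + z²/(4n²) = 0.000088483 + 0.000000413 = 0.000088896.
Half-width = 2.326·√0.000088896/1.002991 = 0.02187.
CI: 0.20100 ± 0.02187 = (0.1791, 0.2229).

(0.1791, 0.2229)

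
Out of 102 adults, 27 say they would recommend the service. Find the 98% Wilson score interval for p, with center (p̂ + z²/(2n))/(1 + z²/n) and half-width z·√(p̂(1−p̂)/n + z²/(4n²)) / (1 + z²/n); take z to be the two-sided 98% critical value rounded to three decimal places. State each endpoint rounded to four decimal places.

(0.1768, 0.3763)

Here p̂ = 27/102 = 0.26471 and z = 2.326 (z² = 5.410276).
Denominator 1 + z²/n = 1 + 5.410276/102 = 1.053042.
Adjusted center: (0.26471 + z²/(2n))/1.053042 = 0.27656.
Radicand: p̂(1−p̂)/n + z²/(4n²) = 0.001908203 + 0.000130005 = 0.002038208.
Half-width = z·√(radicand)/denom = 2.326·0.045147/1.053042 = 0.09972.
CI: 0.27656 ± 0.09972 = (0.1768, 0.3763).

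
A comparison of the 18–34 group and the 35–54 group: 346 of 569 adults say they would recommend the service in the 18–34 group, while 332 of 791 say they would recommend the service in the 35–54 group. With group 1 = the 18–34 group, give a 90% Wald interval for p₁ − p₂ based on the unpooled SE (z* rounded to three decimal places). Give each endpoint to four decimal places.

(0.1440, 0.2327)

p̂₁ = 346/569 = 0.60808, p̂₂ = 332/791 = 0.41972; p̂₁ − p̂₂ = 0.18836.
SE = √(0.000418836 + 0.000307908) = √0.000726744 = 0.026958.
For 90% confidence, z* = 1.645. Margin of error = 0.04435.
So the interval runs from 0.1440 to 0.2327.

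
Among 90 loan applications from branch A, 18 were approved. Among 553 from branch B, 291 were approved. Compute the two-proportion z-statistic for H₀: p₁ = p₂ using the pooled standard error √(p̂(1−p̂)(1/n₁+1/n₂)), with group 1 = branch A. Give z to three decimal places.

Sample proportions: p̂₁ = 18/90 = 0.20000 and p̂₂ = 291/553 = 0.52622.
Pooling: p̂ = 309/643 = 0.48056.
Pooled SE = √[0.2496221·0.01291943] ≈ 0.056789.
z = -0.32622/0.056789 = -5.744.

z = -5.744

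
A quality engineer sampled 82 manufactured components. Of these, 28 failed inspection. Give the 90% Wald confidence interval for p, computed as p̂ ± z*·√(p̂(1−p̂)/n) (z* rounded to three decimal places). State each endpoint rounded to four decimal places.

p̂ = 28/82 = 0.34146.
Standard error of p̂: √(0.224866/82) = √0.002742270 = 0.052367.
z* = 1.645 at the 90% level.
Margin of error: 1.645 × 0.052367 = 0.08614.
CI: 0.34146 ± 0.08614 = (0.2553, 0.4276).

(0.2553, 0.4276)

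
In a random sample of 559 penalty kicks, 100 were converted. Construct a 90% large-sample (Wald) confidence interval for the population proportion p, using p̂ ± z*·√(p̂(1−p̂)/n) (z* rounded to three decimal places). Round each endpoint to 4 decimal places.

(0.1522, 0.2056)

p̂ = 100/559 = 0.17889.
SE(p̂) = √(0.17889·0.82111/559) = 0.016210.
For 90% confidence, z* = 1.645.
Margin of error: 1.645 × 0.016210 = 0.02667.
CI: 0.17889 ± 0.02667 = (0.1522, 0.2056).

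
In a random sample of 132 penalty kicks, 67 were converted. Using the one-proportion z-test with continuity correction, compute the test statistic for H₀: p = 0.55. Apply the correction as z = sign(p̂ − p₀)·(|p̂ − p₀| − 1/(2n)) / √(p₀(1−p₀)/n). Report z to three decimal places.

z = -0.892

With x = 67 successes in n = 132, p̂ = 0.50758. p̂ − p₀ = -0.042424.
Continuity correction 1/(2n) = 1/264 = 0.003788.
Corrected numerator: |-0.042424| − 0.003788 = 0.038636.
SE₀ = √(0.55·0.45/132) = 0.043301.
z = −0.038636/0.043301 = -0.892.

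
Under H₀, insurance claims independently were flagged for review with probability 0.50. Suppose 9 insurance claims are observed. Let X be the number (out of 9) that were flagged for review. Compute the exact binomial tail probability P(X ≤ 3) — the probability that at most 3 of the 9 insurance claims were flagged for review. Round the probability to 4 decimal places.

X is binomial with n = 9 and p = 0.50.
P(X ≤ 3) = C(9,0)·0.50^0·0.50^9 + C(9,1)·0.50^1·0.50^8 + C(9,2)·0.50^2·0.50^7 + C(9,3)·0.50^3·0.50^6.
= 0.001953 + 0.017578 + 0.070312 + 0.164062 = 0.2539.

P = 0.2539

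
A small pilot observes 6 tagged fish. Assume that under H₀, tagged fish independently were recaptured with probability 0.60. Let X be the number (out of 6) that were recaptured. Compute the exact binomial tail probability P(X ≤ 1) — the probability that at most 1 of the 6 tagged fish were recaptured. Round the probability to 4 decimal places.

X is binomial with n = 6 and p = 0.60.
P(X ≤ 1) = C(6,0)·0.60^0·0.40^6 + C(6,1)·0.60^1·0.40^5.
= 0.004096 + 0.036864 = 0.0410.

P = 0.0410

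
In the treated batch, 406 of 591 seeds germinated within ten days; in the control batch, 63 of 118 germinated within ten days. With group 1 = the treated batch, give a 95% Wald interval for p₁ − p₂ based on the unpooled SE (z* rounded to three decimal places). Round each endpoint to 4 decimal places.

(0.0556, 0.2505)

p̂₁ = 0.68697, p̂₂ = 0.53390, so the observed difference is 0.15307.
Unpooled SE = √(p̂₁(1−p̂₁)/n₁ + p̂₂(1−p̂₂)/n₂) = √(0.000363861 + 0.002108906) = 0.049727.
The 95% critical value is z* = 1.960. Margin of error = 0.09746.
So the interval runs from 0.0556 to 0.2505.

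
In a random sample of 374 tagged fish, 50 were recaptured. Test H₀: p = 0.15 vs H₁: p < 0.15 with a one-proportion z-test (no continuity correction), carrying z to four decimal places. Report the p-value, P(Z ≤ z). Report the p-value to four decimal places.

p-value = 0.1885

p̂ = 50/374 = 0.13369.
Null standard error: √(0.15·0.85/374) = √0.000340909 = 0.018464.
Test statistic (full precision, shown to 4 dp): z = (50/374 − 0.15)/SE₀ ≈ -0.8834.
From the standard normal, P(Z ≤ z) = 0.1885.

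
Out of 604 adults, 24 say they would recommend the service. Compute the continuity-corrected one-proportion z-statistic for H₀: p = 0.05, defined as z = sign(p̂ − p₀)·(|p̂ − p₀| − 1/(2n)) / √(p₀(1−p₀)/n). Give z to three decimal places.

z = -1.064

Sample proportion p̂ = 24/604 = 0.03974. p̂ − p₀ = -0.010265.
Continuity correction 1/(2n) = 1/1208 = 0.000828.
Corrected numerator: |-0.010265| − 0.000828 = 0.009437.
Null standard error: √(0.05·0.95/604) = √0.000078642 = 0.008868.
z = −0.009437/0.008868 = -1.064.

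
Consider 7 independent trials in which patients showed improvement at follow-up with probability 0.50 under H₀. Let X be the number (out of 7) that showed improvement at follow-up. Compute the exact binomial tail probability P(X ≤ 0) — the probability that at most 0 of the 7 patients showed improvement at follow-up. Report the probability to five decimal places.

X ~ Binomial(n=7, p=0.50).
P(X ≤ 0) = C(7,0)·0.50^0·0.50^7.
= 0.007812 = 0.00781.

P = 0.00781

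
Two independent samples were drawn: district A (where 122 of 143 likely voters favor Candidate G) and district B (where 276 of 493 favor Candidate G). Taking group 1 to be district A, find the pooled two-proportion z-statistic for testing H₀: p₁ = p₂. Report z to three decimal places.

z = 6.381

p̂₁ = 122/143 = 0.85315, p̂₂ = 276/493 = 0.55984.
Pooling: p̂ = 398/636 = 0.62579.
Pooled SE = √[0.2341778·0.00902140] ≈ 0.045963.
z = (p̂₁ − p̂₂)/SE = (0.85315 − 0.55984)/0.045963 = 0.29331/0.045963 = 6.381.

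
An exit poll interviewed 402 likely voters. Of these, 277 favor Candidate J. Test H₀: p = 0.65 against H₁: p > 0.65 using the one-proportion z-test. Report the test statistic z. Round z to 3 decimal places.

z = 1.642

Sample proportion p̂ = 277/402 = 0.68905.
Under H₀, SE = √(p₀(1−p₀)/n) = √(0.65·0.35/402) = √0.000565920 = 0.023789.
z = (0.68905 − 0.65)/0.023789 = 0.03905/0.023789 = 1.642.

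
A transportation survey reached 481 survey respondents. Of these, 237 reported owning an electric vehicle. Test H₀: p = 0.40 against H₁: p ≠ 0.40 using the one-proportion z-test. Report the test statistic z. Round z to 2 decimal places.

p̂ = 237/481 = 0.49272.
SE₀ = √(0.40·0.60/481) = 0.022337.
z = (p̂ − p₀)/SE = (0.49272 − 0.40)/0.022337 = 4.15.

z = 4.15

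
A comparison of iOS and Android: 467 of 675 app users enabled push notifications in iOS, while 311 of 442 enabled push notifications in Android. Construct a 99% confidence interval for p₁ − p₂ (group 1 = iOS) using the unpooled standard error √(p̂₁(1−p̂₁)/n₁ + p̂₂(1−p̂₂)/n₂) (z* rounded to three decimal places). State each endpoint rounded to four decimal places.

p̂₁ = 0.69185, p̂₂ = 0.70362, so the observed difference is -0.01177.
Unpooled SE = √(p̂₁(1−p̂₁)/n₁ + p̂₂(1−p̂₂)/n₂) = √(0.000315841 + 0.000471808) = 0.028065.
The 99% critical value is z* = 2.576. Margin of error = 0.07230.
CI: -0.01177 ± 0.07230 = (-0.0841, 0.0605).

(-0.0841, 0.0605)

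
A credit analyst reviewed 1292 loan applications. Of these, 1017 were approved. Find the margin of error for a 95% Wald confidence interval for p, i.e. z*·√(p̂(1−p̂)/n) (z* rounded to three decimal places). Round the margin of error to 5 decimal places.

Sample proportion p̂ = 1017/1292 = 0.78715.
Standard error of p̂: √(0.167544/1292) = √0.000129678 = 0.011388.
The 95% critical value is z* = 1.960.
So ME = 0.02232.

ME = 0.02232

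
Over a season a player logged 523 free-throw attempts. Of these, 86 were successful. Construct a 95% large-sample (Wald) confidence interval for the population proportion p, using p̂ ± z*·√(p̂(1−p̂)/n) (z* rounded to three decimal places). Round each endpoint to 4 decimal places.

The sample proportion is 86/523 = 0.16444.
SE(p̂) = √(0.16444·0.83556/523) = 0.016208.
The 95% critical value is z* = 1.960.
Margin of error: 1.960 × 0.016208 = 0.03177.
Interval: 0.16444 ± 0.03177 → (0.1327, 0.1962).

(0.1327, 0.1962)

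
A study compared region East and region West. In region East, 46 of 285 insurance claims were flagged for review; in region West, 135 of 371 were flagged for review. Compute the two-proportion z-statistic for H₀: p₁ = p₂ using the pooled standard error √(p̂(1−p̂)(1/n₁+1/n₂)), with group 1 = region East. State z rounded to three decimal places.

Sample proportions: p̂₁ = 46/285 = 0.16140 and p̂₂ = 135/371 = 0.36388.
Pooled p̂ = (46+135)/(285+371) = 181/656 = 0.27591.
Pooled SE = √[0.1997857·0.00620419] ≈ 0.035207.
z = -0.20248/0.035207 = -5.751.

z = -5.751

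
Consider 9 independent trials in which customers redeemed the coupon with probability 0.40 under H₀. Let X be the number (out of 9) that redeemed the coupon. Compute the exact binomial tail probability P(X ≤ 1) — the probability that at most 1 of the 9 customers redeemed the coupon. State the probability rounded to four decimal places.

P = 0.0705

X ~ Binomial(n=9, p=0.40).
P(X ≤ 1) = C(9,0)·0.40^0·0.60^9 + C(9,1)·0.40^1·0.60^8.
= 0.010078 + 0.060466 = 0.0705.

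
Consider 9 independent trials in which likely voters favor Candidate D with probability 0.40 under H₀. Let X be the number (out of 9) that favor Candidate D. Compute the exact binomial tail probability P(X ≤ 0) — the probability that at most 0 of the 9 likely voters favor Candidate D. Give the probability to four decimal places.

P = 0.0101

X ~ Binomial(n=9, p=0.40).
P(X ≤ 0) = C(9,0)·0.40^0·0.60^9.
= 0.010078 = 0.0101.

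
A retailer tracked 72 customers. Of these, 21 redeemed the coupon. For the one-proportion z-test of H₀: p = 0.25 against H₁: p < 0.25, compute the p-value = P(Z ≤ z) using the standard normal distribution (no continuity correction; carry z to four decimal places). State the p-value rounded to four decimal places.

Sample proportion p̂ = 21/72 = 0.29167.
Under H₀, SE = √(p₀(1−p₀)/n) = √(0.25·0.75/72) = √0.002604167 = 0.051031.
z = (p̂ − p₀)/SE = (21/72 − 0.25)/0.051031 ≈ 0.8165.
From the standard normal, P(Z ≤ z) = 0.7929.

p-value = 0.7929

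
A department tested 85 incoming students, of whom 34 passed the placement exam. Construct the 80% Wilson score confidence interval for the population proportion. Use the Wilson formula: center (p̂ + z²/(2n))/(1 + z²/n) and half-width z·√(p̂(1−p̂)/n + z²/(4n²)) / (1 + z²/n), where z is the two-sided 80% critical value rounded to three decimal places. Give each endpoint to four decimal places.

p̂ = 34/85 = 0.40000; z = 1.282, so z² = 1.643524.
1 + z²/n = 1.019336.
Center = (0.40000 + 0.009668)/1.019336 = 0.40190.
Radicand: p̂(1−p̂)/n + z²/(4n²) = 0.002823529 + 0.000056869 = 0.002880398.
Half-width = z·√(radicand)/denom = 1.282·0.053669/1.019336 = 0.06750.
CI: 0.40190 ± 0.06750 = (0.3344, 0.4694).

(0.3344, 0.4694)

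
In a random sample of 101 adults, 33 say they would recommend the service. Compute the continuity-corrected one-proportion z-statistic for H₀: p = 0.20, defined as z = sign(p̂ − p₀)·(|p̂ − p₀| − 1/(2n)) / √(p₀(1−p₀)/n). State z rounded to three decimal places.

With x = 33 successes in n = 101, p̂ = 0.32673. p̂ − p₀ = 0.126733.
Continuity correction 1/(2n) = 1/202 = 0.004950.
Corrected numerator: |0.126733| − 0.004950 = 0.121783.
Null standard error: √(0.20·0.80/101) = √0.001584158 = 0.039801.
z = (+)0.121783/0.039801 = 3.060.

z = 3.060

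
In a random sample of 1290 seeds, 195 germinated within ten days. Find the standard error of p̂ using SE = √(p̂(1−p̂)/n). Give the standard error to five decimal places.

SE = 0.00997

With x = 195 successes in n = 1290, p̂ = 0.15116.
p̂(1−p̂) = 0.15116·0.84884 = 0.128311.
SE = √(0.128311/1290) = 0.00997.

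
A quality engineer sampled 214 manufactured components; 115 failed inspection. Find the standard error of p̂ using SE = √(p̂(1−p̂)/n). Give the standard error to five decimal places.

The sample proportion is 115/214 = 0.53738.
p̂(1−p̂) = 0.248603.
SE = √(0.248603/214) = 0.03408.

SE = 0.03408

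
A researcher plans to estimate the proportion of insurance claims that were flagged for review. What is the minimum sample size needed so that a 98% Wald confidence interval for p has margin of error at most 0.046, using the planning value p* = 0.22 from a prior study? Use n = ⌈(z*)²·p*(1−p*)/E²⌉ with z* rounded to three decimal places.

n = 439

For 98% confidence, z* = 2.326.
p*(1−p*) = 0.1716.
(z*)²·p*(1−p*)/E² = 5.410276·0.1716/0.002116 = 438.754.
⌈438.754⌉ = 439.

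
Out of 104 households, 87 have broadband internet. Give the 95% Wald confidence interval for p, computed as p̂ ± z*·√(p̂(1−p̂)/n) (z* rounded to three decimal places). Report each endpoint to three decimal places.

(0.765, 0.908)

With x = 87 successes in n = 104, p̂ = 0.83654.
SE = √(p̂(1−p̂)/n) = √(0.136742/104) = 0.036261.
For 95% confidence, z* = 1.960.
Margin of error: 1.960 × 0.036261 = 0.07107.
CI: 0.83654 ± 0.07107 = (0.765, 0.908).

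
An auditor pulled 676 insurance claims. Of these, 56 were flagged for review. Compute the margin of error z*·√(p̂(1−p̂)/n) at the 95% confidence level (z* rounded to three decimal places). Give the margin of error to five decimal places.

With x = 56 successes in n = 676, p̂ = 0.08284.
Standard error of p̂: √(0.075978/676) = √0.000112393 = 0.010602.
z* = 1.960 at the 95% level.
So ME = 0.02078.

ME = 0.02078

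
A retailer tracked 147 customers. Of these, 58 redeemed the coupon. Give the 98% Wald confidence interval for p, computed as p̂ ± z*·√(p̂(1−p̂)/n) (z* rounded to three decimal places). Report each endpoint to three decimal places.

p̂ = 58/147 = 0.39456.
Standard error of p̂: √(0.238882/147) = √0.001625047 = 0.040312.
The 98% critical value is z* = 2.326.
Margin = 2.326·0.040312 = 0.09377.
CI: 0.39456 ± 0.09377 = (0.301, 0.488).

(0.301, 0.488)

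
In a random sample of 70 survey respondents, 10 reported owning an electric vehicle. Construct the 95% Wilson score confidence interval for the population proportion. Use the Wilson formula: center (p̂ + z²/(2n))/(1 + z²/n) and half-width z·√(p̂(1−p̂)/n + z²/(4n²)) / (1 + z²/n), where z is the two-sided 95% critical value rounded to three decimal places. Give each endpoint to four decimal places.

(0.0795, 0.2434)

p̂ = 10/70 = 0.14286; z = 1.960, so z² = 3.841600.
Denominator 1 + z²/n = 1 + 3.841600/70 = 1.054880.
Center = (0.14286 + 0.027440)/1.054880 = 0.16144.
Radicand: p̂(1−p̂)/n + z²/(4n²) = 0.001749271 + 0.000196000 = 0.001945271.
Half-width = 1.960·√0.001945271/1.054880 = 0.08195.
So the interval runs from 0.0795 to 0.2434.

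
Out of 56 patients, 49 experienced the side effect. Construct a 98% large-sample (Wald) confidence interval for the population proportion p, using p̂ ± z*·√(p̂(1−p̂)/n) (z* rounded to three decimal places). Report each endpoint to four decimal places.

(0.7722, 0.9778)

The sample proportion is 49/56 = 0.87500.
SE(p̂) = √(0.87500·0.12500/56) = 0.044194.
The 98% critical value is z* = 2.326.
Margin of error: 2.326 × 0.044194 = 0.10280.
Interval: 0.87500 ± 0.10280 → (0.7722, 0.9778).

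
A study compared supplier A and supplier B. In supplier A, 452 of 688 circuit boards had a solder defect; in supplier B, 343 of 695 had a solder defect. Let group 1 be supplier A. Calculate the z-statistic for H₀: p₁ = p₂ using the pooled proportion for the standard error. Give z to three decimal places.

p̂₁ = 452/688 = 0.65698, p̂₂ = 343/695 = 0.49353.
Pooling: p̂ = 795/1383 = 0.57484.
SE = √[p̂(1−p̂)(1/n₁+1/n₂)] = √[0.57484·0.42516·(1/688+1/695)] ≈ 0.026587.
z = 0.16345/0.026587 = 6.148.

z = 6.148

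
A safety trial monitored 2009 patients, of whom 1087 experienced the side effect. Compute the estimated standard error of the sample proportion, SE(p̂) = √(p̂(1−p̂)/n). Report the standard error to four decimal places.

SE = 0.0111

With x = 1087 successes in n = 2009, p̂ = 0.54107.
p̂(1−p̂) = 0.248313.
SE = √(0.248313/2009) = √0.000123600 = 0.0111.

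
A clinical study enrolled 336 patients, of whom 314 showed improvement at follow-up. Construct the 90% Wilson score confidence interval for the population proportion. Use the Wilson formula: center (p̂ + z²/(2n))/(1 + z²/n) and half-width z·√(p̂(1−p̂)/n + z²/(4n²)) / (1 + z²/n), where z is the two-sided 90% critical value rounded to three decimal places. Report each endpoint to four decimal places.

p̂ = 314/336 = 0.93452; z = 1.645, so z² = 2.706025.
1 + z²/n = 1.008054.
Center = (0.93452 + 0.004027)/1.008054 = 0.93105.
Radicand: p̂(1−p̂)/n + z²/(4n²) = 0.000182110 + 0.000005992 = 0.000188102.
Half-width = 1.645·√0.000188102/1.008054 = 0.02238.
CI: 0.93105 ± 0.02238 = (0.9087, 0.9534).

(0.9087, 0.9534)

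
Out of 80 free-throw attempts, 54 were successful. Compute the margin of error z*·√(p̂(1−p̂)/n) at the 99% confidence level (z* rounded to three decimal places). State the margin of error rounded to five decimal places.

ME = 0.13489

p̂ = 54/80 = 0.67500.
SE(p̂) = √(0.67500·0.32500/80) = 0.052366.
The 99% critical value is z* = 2.576.
ME = 2.576·0.052366 = 0.13489.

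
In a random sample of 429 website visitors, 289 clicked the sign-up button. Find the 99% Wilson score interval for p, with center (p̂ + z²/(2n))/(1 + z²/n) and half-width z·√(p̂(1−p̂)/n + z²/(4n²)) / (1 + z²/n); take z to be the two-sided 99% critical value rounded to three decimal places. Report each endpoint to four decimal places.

(0.6131, 0.7289)

p̂ = 289/429 = 0.67366; z = 2.576, so z² = 6.635776.
1 + z²/n = 1.015468.
Center = (0.67366 + 0.007734)/1.015468 = 0.67101.
Radicand: p̂(1−p̂)/n + z²/(4n²) = 0.000512453 + 0.000009014 = 0.000521467.
Half-width = z·√(radicand)/denom = 2.576·0.022836/1.015468 = 0.05793.
So the interval runs from 0.6131 to 0.7289.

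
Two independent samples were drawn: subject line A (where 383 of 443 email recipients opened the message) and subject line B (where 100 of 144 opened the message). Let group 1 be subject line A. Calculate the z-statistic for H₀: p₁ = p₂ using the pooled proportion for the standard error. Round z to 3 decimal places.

Sample proportions: p̂₁ = 383/443 = 0.86456 and p̂₂ = 100/144 = 0.69444.
Pooled p̂ = (383+100)/(443+144) = 483/587 = 0.82283.
Pooled SE = √[0.1457821·0.00920178] ≈ 0.036626.
z = 0.17012/0.036626 = 4.645.

z = 4.645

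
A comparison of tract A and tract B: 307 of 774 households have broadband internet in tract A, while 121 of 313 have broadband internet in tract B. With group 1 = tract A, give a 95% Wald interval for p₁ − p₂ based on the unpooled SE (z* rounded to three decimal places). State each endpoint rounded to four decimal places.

(-0.0540, 0.0741)

p̂₁ = 307/774 = 0.39664, p̂₂ = 121/313 = 0.38658; p̂₁ − p̂₂ = 0.01006.
Unpooled SE = √(p̂₁(1−p̂₁)/n₁ + p̂₂(1−p̂₂)/n₂) = √(0.000309195 + 0.000757624) = 0.032662.
The 95% critical value is z* = 1.960. Margin of error = 0.06402.
Interval: 0.01006 ± 0.06402 → (-0.0540, 0.0741).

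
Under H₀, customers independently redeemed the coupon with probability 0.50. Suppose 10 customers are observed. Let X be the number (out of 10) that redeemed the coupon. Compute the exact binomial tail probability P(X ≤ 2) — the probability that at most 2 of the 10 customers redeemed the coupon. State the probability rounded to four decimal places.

P = 0.0547

X ~ Binomial(n=10, p=0.50).
P(X ≤ 2) = C(10,0)·0.50^0·0.50^10 + C(10,1)·0.50^1·0.50^9 + C(10,2)·0.50^2·0.50^8.
= 0.000977 + 0.009766 + 0.043945 = 0.0547.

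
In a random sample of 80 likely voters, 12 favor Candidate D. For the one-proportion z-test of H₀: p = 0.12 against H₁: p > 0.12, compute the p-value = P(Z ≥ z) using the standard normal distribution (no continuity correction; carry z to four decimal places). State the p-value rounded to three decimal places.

p-value = 0.204

The sample proportion is 12/80 = 0.15000.
Null standard error: √(0.12·0.88/80) = √0.001320000 = 0.036332.
Test statistic (full precision, shown to 4 dp): z = (12/80 − 0.12)/SE₀ ≈ 0.8257.
p-value = P(Z ≥ z) with z = 0.8257 → 0.204.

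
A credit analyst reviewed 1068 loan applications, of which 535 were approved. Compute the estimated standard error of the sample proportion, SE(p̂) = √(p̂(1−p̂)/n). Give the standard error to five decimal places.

p̂ = 535/1068 = 0.50094.
p̂(1−p̂) = 0.249999.
SE = √(0.249999/1068) = 0.01530.

SE = 0.01530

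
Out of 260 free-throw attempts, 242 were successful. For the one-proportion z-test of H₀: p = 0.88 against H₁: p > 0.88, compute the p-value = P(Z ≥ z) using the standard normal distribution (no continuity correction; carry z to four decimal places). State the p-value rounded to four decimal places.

p-value = 0.0059

The sample proportion is 242/260 = 0.93077.
SE₀ = √(0.88·0.12/260) = 0.020153.
z = (p̂ − p₀)/SE = (242/260 − 0.88)/0.020153 ≈ 2.5192.
p-value = P(Z ≥ z) with z = 2.5192 → 0.0059.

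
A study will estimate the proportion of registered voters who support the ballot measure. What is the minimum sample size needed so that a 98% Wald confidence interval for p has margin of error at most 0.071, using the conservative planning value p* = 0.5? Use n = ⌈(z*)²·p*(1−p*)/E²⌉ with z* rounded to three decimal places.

n = 269

z* = 2.326 at the 98% level.
p*(1−p*) = 0.2500.
(z*)²·p*(1−p*)/E² = 5.410276·0.2500/0.005041 = 268.314.
⌈268.314⌉ = 269.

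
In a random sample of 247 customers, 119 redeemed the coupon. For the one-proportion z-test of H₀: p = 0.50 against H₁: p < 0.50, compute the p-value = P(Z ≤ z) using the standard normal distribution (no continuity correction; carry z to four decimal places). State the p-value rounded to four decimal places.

p-value = 0.2834

The sample proportion is 119/247 = 0.48178.
Null standard error: √(0.50·0.50/247) = √0.001012146 = 0.031814.
Test statistic (full precision, shown to 4 dp): z = (119/247 − 0.50)/SE₀ ≈ -0.5727.
From the standard normal, P(Z ≤ z) = 0.2834.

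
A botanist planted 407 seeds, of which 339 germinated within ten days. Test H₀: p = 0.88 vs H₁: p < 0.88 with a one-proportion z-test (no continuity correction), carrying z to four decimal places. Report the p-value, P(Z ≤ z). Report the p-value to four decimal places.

p-value = 0.0017

Sample proportion p̂ = 339/407 = 0.83292.
SE₀ = √(0.88·0.12/407) = 0.016108.
z = (p̂ − p₀)/SE = (339/407 − 0.88)/0.016108 ≈ -2.9226.
p-value = P(Z ≤ z) with z = -2.9226 → 0.0017.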